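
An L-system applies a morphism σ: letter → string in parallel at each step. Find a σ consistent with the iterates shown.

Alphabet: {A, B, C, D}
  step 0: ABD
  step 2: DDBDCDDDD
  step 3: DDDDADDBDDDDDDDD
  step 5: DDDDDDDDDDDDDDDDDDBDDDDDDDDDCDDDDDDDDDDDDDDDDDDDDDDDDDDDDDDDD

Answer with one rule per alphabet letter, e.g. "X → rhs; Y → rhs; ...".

  step 2 ⇒ step 3: DDBDCDDDD ⇒ DD·DD·A·DD·B·DD·DD·DD·DD
    B ↦ A
    C ↦ B
    D ↦ DD
    A ↦ DC  (constrained at step 0)

A->DC, B->A, C->B, D->DD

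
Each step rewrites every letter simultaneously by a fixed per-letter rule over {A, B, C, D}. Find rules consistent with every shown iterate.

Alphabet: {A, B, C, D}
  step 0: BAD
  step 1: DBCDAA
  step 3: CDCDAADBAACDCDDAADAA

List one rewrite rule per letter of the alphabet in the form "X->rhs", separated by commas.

  step 0 ⇒ step 1: BAD ⇒ DB·CD·AA
    A ↦ CD
    B ↦ DB
    D ↦ AA
    C ↦ D  (constrained at step 1)

A->CD, B->DB, C->D, D->AA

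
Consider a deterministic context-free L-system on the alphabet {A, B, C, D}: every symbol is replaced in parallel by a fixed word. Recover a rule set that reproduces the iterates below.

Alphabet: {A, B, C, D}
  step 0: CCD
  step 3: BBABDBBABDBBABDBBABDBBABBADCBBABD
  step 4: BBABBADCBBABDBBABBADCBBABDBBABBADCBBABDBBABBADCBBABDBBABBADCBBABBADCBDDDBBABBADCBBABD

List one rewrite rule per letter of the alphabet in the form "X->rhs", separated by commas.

  step 3 ⇒ step 4: BBABDBBABDBBABDBBABDBBABBADCBBABD ⇒ BBA·BBA·DC·BBA·BD·BBA·BBA·DC·BBA·BD·BBA·BBA·DC·BBA·BD·BBA·BBA·DC·BBA·BD·BBA·BBA·DC·BBA·BBA·DC·BD·DD·BBA·BBA·DC·BBA·BD
    A ↦ DC
    B ↦ BBA
    C ↦ DD
    D ↦ BD

A->DC, B->BBA, C->DD, D->BD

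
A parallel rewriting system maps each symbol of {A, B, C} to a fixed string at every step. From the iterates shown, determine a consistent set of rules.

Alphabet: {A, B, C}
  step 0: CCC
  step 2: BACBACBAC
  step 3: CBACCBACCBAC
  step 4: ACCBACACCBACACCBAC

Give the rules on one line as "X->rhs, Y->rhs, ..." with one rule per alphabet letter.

  step 3 ⇒ step 4: CBACCBACCBAC ⇒ AC·C·B·AC·AC·C·B·AC·AC·C·B·AC
    A ↦ B
    B ↦ C
    C ↦ AC

A->B, B->C, C->AC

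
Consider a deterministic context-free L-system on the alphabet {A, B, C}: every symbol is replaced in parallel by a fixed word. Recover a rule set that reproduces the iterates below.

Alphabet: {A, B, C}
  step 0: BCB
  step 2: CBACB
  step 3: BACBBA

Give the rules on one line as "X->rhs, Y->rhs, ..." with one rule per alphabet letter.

  step 2 ⇒ step 3: CBACB ⇒ B·A·CB·B·A
    A ↦ CB
    B ↦ A
    C ↦ B

A->CB, B->A, C->B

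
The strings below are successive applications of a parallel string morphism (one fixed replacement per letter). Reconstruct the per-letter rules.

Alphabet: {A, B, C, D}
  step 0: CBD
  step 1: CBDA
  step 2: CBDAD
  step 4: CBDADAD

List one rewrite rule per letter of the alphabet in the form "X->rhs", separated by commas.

  step 1 ⇒ step 2: CBDA ⇒ CB·D·A·D
    A ↦ D
    B ↦ D
    C ↦ CB
    D ↦ A

A->D, B->D, C->CB, D->A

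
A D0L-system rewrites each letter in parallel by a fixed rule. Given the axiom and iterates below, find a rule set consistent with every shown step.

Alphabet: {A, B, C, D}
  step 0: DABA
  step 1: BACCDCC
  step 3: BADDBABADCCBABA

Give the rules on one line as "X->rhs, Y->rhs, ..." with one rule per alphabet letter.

A->CC, B->D, C->D, D->BA

  step 0 ⇒ step 1: DABA ⇒ BA·CC·D·CC
    A ↦ CC
    B ↦ D
    D ↦ BA
    C ↦ D  (constrained at step 1)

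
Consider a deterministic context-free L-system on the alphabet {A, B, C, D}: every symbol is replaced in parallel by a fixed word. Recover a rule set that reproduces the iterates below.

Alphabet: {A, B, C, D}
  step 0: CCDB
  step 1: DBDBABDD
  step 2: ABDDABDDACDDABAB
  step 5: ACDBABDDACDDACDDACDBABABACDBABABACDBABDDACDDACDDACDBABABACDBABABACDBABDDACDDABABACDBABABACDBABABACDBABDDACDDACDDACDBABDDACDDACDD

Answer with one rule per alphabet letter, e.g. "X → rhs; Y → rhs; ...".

A->AC, B->DD, C->DB, D->AB

  step 1 ⇒ step 2: DBDBABDD ⇒ AB·DD·AB·DD·AC·DD·AB·AB
    A ↦ AC
    B ↦ DD
    D ↦ AB
  step 0 ⇒ step 1: CCDB ⇒ DB·DB·AB·DD
    C ↦ DB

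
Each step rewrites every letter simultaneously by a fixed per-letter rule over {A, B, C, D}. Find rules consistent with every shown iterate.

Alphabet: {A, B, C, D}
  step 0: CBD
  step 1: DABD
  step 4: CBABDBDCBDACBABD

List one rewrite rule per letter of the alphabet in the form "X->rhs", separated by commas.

A->CB, B->A, C->D, D->BD

  step 0 ⇒ step 1: CBD ⇒ D·A·BD
    B ↦ A
    C ↦ D
    D ↦ BD
    A ↦ CB  (constrained at step 1)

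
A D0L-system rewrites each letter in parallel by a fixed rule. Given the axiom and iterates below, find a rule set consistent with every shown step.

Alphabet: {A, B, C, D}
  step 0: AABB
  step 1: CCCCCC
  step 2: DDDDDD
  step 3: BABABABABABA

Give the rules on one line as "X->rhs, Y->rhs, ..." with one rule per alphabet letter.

A->C, B->CC, C->D, D->BA

  step 2 ⇒ step 3: DDDDDD ⇒ BA·BA·BA·BA·BA·BA
    D ↦ BA
  step 0 ⇒ step 1: AABB ⇒ C·C·CC·CC
    A ↦ C
  step 0 ⇒ step 1: AABB ⇒ C·C·CC·CC
    B ↦ CC
  step 1 ⇒ step 2: CCCCCC ⇒ D·D·D·D·D·D
    C ↦ D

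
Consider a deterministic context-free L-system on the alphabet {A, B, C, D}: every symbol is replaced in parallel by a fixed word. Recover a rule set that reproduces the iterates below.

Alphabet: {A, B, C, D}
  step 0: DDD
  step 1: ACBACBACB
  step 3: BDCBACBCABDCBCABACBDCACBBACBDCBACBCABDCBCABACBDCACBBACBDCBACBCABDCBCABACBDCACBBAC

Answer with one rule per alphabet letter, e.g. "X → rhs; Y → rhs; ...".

  step 0 ⇒ step 1: DDD ⇒ ACB·ACB·ACB
    D ↦ ACB
    A ↦ BCA  (constrained at step 1)
    B ↦ BDC  (constrained at step 1)
    C ↦ BAC  (constrained at step 1)

A->BCA, B->BDC, C->BAC, D->ACB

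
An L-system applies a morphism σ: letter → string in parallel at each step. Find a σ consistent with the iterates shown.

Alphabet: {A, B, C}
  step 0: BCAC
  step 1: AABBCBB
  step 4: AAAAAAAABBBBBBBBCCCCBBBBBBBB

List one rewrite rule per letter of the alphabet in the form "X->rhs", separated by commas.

A->C, B->AA, C->BB

  step 0 ⇒ step 1: BCAC ⇒ AA·BB·C·BB
    A ↦ C
    B ↦ AA
    C ↦ BB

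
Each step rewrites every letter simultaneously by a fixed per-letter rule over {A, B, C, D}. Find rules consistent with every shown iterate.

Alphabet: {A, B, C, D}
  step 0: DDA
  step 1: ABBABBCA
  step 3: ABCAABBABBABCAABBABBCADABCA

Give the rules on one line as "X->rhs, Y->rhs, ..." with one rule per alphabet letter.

A->CA, B->D, C->AB, D->ABB

  step 0 ⇒ step 1: DDA ⇒ ABB·ABB·CA
    A ↦ CA
    D ↦ ABB
    B ↦ D  (constrained at step 1)
    C ↦ AB  (constrained at step 1)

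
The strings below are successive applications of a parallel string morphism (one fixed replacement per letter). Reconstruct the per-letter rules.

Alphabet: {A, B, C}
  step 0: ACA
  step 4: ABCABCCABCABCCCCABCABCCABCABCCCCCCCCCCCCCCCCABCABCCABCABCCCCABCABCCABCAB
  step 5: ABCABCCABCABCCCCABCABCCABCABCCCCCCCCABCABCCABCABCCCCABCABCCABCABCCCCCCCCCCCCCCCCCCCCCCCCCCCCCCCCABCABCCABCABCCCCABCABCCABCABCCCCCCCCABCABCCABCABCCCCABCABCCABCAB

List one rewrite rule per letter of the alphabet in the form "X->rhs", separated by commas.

  step 4 ⇒ step 5: ABCABCCABCABCCCCABCABCCABCABCCCCCCCCCCCCCCCCABCABCCABCABCCCCABCABCCABCAB ⇒ AB·CAB·CC·AB·CAB·CC·CC·AB·CAB·CC·AB·CAB·CC·CC·CC·CC·AB·CAB·CC·AB·CAB·CC·CC·AB·CAB·CC·AB·CAB·CC·CC·CC·CC·CC·CC·CC·CC·CC·CC·CC·CC·CC·CC·CC·CC·AB·CAB·CC·AB·CAB·CC·CC·AB·CAB·CC·AB·CAB·CC·CC·CC·CC·AB·CAB·CC·AB·CAB·CC·CC·AB·CAB·CC·AB·CAB
    A ↦ AB
    B ↦ CAB
    C ↦ CC

A->AB, B->CAB, C->CC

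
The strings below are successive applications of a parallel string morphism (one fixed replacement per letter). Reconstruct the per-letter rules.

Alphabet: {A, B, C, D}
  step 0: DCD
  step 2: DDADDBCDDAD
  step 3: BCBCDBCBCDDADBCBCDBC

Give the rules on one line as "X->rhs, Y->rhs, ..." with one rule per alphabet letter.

  step 2 ⇒ step 3: DDADDBCDDAD ⇒ BC·BC·D·BC·BC·DD·AD·BC·BC·D·BC
    A ↦ D
    B ↦ DD
    C ↦ AD
    D ↦ BC

A->D, B->DD, C->AD, D->BC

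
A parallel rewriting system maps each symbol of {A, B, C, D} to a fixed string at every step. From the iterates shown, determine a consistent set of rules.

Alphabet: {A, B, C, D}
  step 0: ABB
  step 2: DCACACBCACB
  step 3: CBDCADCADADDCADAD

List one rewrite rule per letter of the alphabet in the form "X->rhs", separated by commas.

  step 2 ⇒ step 3: DCACACBCACB ⇒ CB·D·CA·D·CA·D·AD·D·CA·D·AD
    A ↦ CA
    B ↦ AD
    C ↦ D
    D ↦ CB

A->CA, B->AD, C->D, D->CB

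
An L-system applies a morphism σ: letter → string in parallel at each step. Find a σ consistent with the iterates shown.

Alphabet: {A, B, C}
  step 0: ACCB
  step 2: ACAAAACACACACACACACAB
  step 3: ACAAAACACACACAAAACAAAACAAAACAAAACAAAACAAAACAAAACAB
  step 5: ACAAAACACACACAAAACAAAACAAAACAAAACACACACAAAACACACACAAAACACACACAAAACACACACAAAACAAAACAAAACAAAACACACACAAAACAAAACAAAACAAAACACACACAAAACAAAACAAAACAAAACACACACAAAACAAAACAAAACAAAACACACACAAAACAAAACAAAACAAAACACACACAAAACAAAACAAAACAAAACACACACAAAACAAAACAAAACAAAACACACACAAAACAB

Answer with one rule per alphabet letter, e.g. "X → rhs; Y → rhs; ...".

  step 2 ⇒ step 3: ACAAAACACACACACACACAB ⇒ AC·AAA·AC·AC·AC·AC·AAA·AC·AAA·AC·AAA·AC·AAA·AC·AAA·AC·AAA·AC·AAA·AC·AB
    A ↦ AC
    B ↦ AB
    C ↦ AAA

A->AC, B->AB, C->AAA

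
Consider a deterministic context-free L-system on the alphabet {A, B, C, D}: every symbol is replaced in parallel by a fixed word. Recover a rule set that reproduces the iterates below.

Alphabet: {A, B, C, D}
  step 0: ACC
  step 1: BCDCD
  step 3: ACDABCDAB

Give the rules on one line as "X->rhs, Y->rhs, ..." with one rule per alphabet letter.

  step 0 ⇒ step 1: ACC ⇒ B·CD·CD
    A ↦ B
    C ↦ CD
    B ↦ D  (constrained at step 1)
    D ↦ A  (constrained at step 1)

A->B, B->D, C->CD, D->A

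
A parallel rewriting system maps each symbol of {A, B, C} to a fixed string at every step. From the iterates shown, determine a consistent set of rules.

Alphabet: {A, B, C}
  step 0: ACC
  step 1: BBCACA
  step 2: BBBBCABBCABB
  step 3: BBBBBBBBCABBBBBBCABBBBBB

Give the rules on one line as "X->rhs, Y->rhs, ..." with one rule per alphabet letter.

  step 2 ⇒ step 3: BBBBCABBCABB ⇒ BB·BB·BB·BB·CA·BB·BB·BB·CA·BB·BB·BB
    A ↦ BB
    B ↦ BB
    C ↦ CA

A->BB, B->BB, C->CA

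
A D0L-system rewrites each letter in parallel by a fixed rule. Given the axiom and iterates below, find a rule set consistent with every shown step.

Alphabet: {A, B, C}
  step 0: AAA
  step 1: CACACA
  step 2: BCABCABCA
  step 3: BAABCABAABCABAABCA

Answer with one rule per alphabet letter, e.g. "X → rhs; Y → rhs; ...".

  step 2 ⇒ step 3: BCABCABCA ⇒ BAA·B·CA·BAA·B·CA·BAA·B·CA
    A ↦ CA
    B ↦ BAA
    C ↦ B

A->CA, B->BAA, C->B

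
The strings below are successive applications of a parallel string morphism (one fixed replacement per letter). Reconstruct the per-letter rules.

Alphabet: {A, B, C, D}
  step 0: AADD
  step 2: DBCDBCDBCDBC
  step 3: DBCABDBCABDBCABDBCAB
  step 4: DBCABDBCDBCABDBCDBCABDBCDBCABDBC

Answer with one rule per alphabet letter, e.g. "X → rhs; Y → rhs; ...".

  step 3 ⇒ step 4: DBCABDBCABDBCABDBCAB ⇒ DB·C·AB·DB·C·DB·C·AB·DB·C·DB·C·AB·DB·C·DB·C·AB·DB·C
    A ↦ DB
    B ↦ C
    C ↦ AB
    D ↦ DB

A->DB, B->C, C->AB, D->DB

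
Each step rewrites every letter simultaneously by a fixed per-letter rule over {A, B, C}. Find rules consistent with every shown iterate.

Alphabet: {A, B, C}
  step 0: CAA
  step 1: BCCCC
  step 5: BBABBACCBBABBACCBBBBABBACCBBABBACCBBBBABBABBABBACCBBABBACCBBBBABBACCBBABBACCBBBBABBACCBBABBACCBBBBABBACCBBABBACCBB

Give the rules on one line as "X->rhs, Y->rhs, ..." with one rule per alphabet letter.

A->CC, B->BBA, C->B

  step 0 ⇒ step 1: CAA ⇒ B·CC·CC
    A ↦ CC
    C ↦ B
    B ↦ BBA  (constrained at step 1)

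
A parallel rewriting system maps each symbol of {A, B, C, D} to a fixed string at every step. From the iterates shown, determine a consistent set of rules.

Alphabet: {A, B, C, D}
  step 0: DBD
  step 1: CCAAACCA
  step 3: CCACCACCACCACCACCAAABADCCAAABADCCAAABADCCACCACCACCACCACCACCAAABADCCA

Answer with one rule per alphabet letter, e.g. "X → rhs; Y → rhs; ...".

A->BAD, B->AA, C->DDD, D->CCA

  step 0 ⇒ step 1: DBD ⇒ CCA·AA·CCA
    B ↦ AA
    D ↦ CCA
    A ↦ BAD  (constrained at step 1)
    C ↦ DDD  (constrained at step 1)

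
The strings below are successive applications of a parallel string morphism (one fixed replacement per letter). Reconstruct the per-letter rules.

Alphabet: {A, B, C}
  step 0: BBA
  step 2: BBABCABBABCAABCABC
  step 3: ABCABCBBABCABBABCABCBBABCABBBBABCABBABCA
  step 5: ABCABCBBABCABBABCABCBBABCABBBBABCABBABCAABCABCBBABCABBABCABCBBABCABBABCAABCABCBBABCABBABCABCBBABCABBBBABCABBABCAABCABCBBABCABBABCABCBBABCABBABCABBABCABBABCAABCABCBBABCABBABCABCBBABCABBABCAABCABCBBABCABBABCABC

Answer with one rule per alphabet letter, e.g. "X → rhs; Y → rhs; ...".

A->BB, B->ABC, C->A

  step 2 ⇒ step 3: BBABCABBABCAABCABC ⇒ ABC·ABC·BB·ABC·A·BB·ABC·ABC·BB·ABC·A·BB·BB·ABC·A·BB·ABC·A
    A ↦ BB
    B ↦ ABC
    C ↦ A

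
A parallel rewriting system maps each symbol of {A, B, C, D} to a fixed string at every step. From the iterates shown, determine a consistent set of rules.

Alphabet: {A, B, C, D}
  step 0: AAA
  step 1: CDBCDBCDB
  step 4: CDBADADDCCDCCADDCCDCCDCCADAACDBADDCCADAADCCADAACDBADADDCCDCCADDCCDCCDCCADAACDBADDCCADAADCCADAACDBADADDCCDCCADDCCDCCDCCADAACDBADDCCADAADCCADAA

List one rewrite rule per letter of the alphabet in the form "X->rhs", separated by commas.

A->CDB, B->AA, C->DCC, D->AD

  step 0 ⇒ step 1: AAA ⇒ CDB·CDB·CDB
    A ↦ CDB
    B ↦ AA  (constrained at step 1)
    C ↦ DCC  (constrained at step 1)
    D ↦ AD  (constrained at step 1)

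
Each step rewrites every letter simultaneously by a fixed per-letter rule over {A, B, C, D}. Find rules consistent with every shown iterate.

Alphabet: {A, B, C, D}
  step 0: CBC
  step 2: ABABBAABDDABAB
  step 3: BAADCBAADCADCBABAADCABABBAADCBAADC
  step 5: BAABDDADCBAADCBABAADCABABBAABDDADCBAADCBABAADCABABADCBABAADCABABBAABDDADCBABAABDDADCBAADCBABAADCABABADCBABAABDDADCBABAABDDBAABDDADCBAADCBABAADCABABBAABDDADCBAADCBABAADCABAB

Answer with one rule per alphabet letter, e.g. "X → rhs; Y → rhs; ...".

  step 2 ⇒ step 3: ABABBAABDDABAB ⇒ BA·ADC·BA·ADC·ADC·BA·BA·ADC·AB·AB·BA·ADC·BA·ADC
    A ↦ BA
    B ↦ ADC
    D ↦ AB
    C ↦ DD  (constrained at step 0)

A->BA, B->ADC, C->DD, D->AB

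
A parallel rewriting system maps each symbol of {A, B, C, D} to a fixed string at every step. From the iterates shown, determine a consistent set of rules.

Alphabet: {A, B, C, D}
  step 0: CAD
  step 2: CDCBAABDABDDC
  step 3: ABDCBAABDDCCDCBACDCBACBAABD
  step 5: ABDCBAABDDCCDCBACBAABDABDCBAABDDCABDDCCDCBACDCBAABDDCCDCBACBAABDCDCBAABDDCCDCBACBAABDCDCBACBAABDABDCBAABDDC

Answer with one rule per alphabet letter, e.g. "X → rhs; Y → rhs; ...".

  step 2 ⇒ step 3: CDCBAABDABDDC ⇒ ABD·CBA·ABD·D·C·C·D·CBA·C·D·CBA·CBA·ABD
    A ↦ C
    B ↦ D
    C ↦ ABD
    D ↦ CBA

A->C, B->D, C->ABD, D->CBA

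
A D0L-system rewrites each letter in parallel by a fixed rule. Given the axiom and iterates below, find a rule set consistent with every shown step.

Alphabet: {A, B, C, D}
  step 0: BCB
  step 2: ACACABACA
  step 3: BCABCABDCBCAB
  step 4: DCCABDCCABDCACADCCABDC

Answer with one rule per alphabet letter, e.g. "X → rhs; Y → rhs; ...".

A->B, B->DC, C->CA, D->A

  step 3 ⇒ step 4: BCABCABDCBCAB ⇒ DC·CA·B·DC·CA·B·DC·A·CA·DC·CA·B·DC
    A ↦ B
    B ↦ DC
    C ↦ CA
    D ↦ A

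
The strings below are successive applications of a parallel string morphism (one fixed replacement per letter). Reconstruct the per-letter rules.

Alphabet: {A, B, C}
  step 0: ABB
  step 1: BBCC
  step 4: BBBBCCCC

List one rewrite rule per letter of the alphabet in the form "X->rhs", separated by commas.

  step 0 ⇒ step 1: ABB ⇒ BB·C·C
    A ↦ BB
    B ↦ C
    C ↦ A  (constrained at step 1)

A->BB, B->C, C->A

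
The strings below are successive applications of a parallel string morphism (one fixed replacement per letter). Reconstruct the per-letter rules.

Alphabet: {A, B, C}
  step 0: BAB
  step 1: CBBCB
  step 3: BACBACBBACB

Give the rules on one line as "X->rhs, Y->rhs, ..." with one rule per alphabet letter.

  step 0 ⇒ step 1: BAB ⇒ CB·B·CB
    A ↦ B
    B ↦ CB
    C ↦ A  (constrained at step 1)

A->B, B->CB, C->A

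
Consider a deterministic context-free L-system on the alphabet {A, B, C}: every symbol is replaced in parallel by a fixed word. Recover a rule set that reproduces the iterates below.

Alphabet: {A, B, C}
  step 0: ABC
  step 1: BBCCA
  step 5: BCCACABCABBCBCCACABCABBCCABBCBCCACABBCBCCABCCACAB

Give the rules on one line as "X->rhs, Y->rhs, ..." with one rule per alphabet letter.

  step 0 ⇒ step 1: ABC ⇒ B·BC·CA
    A ↦ B
    B ↦ BC
    C ↦ CA

A->B, B->BC, C->CA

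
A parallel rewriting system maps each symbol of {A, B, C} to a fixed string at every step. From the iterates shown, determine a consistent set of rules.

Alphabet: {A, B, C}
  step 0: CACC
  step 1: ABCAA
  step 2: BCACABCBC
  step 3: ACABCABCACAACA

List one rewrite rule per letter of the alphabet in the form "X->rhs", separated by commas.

  step 2 ⇒ step 3: BCACABCBC ⇒ AC·A·BC·A·BC·AC·A·AC·A
    A ↦ BC
    B ↦ AC
    C ↦ A

A->BC, B->AC, C->A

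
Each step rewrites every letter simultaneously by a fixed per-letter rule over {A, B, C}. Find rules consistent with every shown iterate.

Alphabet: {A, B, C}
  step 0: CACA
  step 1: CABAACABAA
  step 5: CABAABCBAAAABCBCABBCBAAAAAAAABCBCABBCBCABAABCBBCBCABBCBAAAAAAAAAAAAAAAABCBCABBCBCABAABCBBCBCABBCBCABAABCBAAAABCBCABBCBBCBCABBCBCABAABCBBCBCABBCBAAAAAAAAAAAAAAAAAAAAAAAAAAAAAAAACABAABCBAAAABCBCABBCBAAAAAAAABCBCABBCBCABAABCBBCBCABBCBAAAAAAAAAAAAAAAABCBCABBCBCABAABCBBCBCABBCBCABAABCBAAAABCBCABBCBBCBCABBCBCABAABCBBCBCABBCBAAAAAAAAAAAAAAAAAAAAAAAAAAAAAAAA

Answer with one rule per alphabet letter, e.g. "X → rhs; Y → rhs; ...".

  step 0 ⇒ step 1: CACA ⇒ CAB·AA·CAB·AA
    A ↦ AA
    C ↦ CAB
    B ↦ BCB  (constrained at step 1)

A->AA, B->BCB, C->CAB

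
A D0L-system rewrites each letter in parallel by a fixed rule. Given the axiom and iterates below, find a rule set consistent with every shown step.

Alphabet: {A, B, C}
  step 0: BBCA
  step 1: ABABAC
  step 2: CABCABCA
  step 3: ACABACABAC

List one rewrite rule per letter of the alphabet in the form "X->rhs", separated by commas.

  step 2 ⇒ step 3: CABCABCA ⇒ A·C·AB·A·C·AB·A·C
    A ↦ C
    B ↦ AB
    C ↦ A

A->C, B->AB, C->A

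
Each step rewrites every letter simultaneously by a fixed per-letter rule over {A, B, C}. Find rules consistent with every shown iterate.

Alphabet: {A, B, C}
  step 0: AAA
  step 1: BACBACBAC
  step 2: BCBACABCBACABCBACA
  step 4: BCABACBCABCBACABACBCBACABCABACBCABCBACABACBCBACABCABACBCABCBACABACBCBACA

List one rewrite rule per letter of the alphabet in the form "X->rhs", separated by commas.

  step 1 ⇒ step 2: BACBACBAC ⇒ BC·BAC·A·BC·BAC·A·BC·BAC·A
    A ↦ BAC
    B ↦ BC
    C ↦ A

A->BAC, B->BC, C->A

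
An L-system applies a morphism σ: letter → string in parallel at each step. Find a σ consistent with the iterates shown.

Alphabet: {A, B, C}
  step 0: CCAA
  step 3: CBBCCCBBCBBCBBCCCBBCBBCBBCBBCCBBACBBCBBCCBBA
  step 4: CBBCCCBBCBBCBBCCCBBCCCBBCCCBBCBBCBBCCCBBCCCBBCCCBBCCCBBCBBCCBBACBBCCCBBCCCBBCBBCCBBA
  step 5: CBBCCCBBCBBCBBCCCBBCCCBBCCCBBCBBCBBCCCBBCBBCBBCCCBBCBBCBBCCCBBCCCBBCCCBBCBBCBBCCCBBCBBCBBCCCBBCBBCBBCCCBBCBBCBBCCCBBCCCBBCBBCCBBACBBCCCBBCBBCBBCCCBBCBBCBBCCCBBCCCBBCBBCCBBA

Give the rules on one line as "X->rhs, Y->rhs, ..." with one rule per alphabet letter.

A->BBA, B->C, C->CBB

  step 4 ⇒ step 5: CBBCCCBBCBBCBBCCCBBCCCBBCCCBBCBBCBBCCCBBCCCBBCCCBBCCCBBCBBCCBBACBBCCCBBCCCBBCBBCCBBA ⇒ CBB·C·C·CBB·CBB·CBB·C·C·CBB·C·C·CBB·C·C·CBB·CBB·CBB·C·C·CBB·CBB·CBB·C·C·CBB·CBB·CBB·C·C·CBB·C·C·CBB·C·C·CBB·CBB·CBB·C·C·CBB·CBB·CBB·C·C·CBB·CBB·CBB·C·C·CBB·CBB·CBB·C·C·CBB·C·C·CBB·CBB·C·C·BBA·CBB·C·C·CBB·CBB·CBB·C·C·CBB·CBB·CBB·C·C·CBB·C·C·CBB·CBB·C·C·BBA
    A ↦ BBA
    B ↦ C
    C ↦ CBB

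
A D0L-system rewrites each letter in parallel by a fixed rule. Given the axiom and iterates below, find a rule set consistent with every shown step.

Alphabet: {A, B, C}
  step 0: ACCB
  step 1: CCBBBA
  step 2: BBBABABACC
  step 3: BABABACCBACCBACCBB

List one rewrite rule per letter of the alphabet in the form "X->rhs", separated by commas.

  step 2 ⇒ step 3: BBBABABACC ⇒ BA·BA·BA·CC·BA·CC·BA·CC·B·B
    A ↦ CC
    B ↦ BA
    C ↦ B

A->CC, B->BA, C->B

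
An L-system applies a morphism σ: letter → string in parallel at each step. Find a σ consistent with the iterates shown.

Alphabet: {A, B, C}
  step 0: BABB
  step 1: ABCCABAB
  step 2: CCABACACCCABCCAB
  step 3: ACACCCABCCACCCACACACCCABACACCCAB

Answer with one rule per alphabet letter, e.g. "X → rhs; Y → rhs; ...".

A->CC, B->AB, C->AC

  step 2 ⇒ step 3: CCABACACCCABCCAB ⇒ AC·AC·CC·AB·CC·AC·CC·AC·AC·AC·CC·AB·AC·AC·CC·AB
    A ↦ CC
    B ↦ AB
    C ↦ AC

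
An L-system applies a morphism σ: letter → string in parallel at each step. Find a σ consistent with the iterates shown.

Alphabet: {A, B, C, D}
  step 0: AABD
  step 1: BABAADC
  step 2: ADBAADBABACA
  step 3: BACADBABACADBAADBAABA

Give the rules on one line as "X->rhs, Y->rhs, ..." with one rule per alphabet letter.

A->BA, B->AD, C->A, D->C

  step 2 ⇒ step 3: ADBAADBABACA ⇒ BA·C·AD·BA·BA·C·AD·BA·AD·BA·A·BA
    A ↦ BA
    B ↦ AD
    C ↦ A
    D ↦ C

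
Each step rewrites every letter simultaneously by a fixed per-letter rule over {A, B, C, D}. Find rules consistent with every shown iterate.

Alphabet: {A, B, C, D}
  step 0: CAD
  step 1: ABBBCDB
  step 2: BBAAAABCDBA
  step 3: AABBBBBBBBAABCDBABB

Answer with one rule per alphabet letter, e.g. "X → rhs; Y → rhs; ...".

  step 2 ⇒ step 3: BBAAAABCDBA ⇒ A·A·BB·BB·BB·BB·A·AB·CDB·A·BB
    A ↦ BB
    B ↦ A
    C ↦ AB
    D ↦ CDB

A->BB, B->A, C->AB, D->CDB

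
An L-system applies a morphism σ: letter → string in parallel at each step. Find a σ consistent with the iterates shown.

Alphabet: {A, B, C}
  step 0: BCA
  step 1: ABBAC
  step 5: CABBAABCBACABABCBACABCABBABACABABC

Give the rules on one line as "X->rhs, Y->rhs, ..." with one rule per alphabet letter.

A->C, B->AB, C->BA

  step 0 ⇒ step 1: BCA ⇒ AB·BA·C
    A ↦ C
    B ↦ AB
    C ↦ BA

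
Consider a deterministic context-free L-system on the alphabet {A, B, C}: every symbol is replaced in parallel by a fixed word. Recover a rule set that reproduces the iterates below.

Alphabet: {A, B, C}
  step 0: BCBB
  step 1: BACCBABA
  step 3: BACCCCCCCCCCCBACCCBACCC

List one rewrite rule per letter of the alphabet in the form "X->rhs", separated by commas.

A->C, B->BA, C->CC

  step 0 ⇒ step 1: BCBB ⇒ BA·CC·BA·BA
    B ↦ BA
    C ↦ CC
    A ↦ C  (constrained at step 1)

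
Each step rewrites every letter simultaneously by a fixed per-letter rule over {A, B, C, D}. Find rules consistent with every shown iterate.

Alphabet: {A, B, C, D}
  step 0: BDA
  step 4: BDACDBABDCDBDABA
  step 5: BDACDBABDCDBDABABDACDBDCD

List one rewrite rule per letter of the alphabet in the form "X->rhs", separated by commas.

A->CD, B->BD, C->B, D->A

  step 4 ⇒ step 5: BDACDBABDCDBDABA ⇒ BD·A·CD·B·A·BD·CD·BD·A·B·A·BD·A·CD·BD·CD
    A ↦ CD
    B ↦ BD
    C ↦ B
    D ↦ A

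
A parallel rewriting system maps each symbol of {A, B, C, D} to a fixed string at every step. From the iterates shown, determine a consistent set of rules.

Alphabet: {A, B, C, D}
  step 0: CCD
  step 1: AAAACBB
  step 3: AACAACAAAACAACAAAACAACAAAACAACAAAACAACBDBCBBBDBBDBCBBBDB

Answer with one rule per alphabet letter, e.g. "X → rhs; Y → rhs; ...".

A->AAC, B->BDB, C->AA, D->CBB

  step 0 ⇒ step 1: CCD ⇒ AA·AA·CBB
    C ↦ AA
    D ↦ CBB
    A ↦ AAC  (constrained at step 1)
    B ↦ BDB  (constrained at step 1)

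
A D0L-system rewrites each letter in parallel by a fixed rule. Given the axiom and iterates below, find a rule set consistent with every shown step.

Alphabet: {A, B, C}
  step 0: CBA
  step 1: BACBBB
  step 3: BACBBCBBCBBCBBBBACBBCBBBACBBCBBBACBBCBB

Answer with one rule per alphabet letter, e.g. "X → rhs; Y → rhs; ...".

  step 0 ⇒ step 1: CBA ⇒ BA·CBB·B
    A ↦ B
    B ↦ CBB
    C ↦ BA

A->B, B->CBB, C->BA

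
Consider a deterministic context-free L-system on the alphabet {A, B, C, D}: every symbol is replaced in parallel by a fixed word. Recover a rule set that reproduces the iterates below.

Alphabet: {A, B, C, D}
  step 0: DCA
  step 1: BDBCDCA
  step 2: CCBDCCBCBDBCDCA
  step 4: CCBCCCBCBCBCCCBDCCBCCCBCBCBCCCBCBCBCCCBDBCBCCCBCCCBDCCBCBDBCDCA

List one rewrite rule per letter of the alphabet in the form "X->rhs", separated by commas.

A->DCA, B->CC, C->BC, D->BD

  step 1 ⇒ step 2: BDBCDCA ⇒ CC·BD·CC·BC·BD·BC·DCA
    A ↦ DCA
    B ↦ CC
    C ↦ BC
    D ↦ BD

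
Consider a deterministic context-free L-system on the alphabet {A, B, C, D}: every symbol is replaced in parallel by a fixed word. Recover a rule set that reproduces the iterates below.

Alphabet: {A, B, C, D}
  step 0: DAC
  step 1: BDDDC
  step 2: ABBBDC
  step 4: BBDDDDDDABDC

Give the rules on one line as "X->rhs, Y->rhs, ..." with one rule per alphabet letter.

A->DD, B->A, C->DC, D->B

  step 1 ⇒ step 2: BDDDC ⇒ A·B·B·B·DC
    B ↦ A
    C ↦ DC
    D ↦ B
  step 0 ⇒ step 1: DAC ⇒ B·DD·DC
    A ↦ DD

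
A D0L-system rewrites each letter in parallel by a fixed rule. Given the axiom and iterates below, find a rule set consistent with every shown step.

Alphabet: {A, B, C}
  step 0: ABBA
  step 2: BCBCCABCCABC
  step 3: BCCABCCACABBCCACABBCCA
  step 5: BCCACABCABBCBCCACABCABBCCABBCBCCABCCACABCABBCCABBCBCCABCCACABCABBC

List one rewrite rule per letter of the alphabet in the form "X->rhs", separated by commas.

A->B, B->BC, C->CA

  step 2 ⇒ step 3: BCBCCABCCABC ⇒ BC·CA·BC·CA·CA·B·BC·CA·CA·B·BC·CA
    A ↦ B
    B ↦ BC
    C ↦ CA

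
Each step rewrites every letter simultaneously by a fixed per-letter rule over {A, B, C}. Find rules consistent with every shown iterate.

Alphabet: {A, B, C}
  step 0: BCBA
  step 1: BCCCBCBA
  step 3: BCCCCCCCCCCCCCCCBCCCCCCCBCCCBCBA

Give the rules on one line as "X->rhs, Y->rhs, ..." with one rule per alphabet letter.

  step 0 ⇒ step 1: BCBA ⇒ BC·CC·BC·BA
    A ↦ BA
    B ↦ BC
    C ↦ CC

A->BA, B->BC, C->CC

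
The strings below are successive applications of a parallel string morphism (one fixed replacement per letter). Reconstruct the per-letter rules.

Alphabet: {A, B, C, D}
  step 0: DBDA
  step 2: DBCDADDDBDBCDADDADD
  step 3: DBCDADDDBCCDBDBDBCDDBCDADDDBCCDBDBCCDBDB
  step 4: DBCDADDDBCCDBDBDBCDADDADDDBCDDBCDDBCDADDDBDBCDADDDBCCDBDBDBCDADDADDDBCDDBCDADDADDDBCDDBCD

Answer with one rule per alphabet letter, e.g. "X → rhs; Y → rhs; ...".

A->CC, B->CD, C->ADD, D->DB

  step 3 ⇒ step 4: DBCDADDDBCCDBDBDBCDDBCDADDDBCCDBDBCCDBDB ⇒ DB·CD·ADD·DB·CC·DB·DB·DB·CD·ADD·ADD·DB·CD·DB·CD·DB·CD·ADD·DB·DB·CD·ADD·DB·CC·DB·DB·DB·CD·ADD·ADD·DB·CD·DB·CD·ADD·ADD·DB·CD·DB·CD
    A ↦ CC
    B ↦ CD
    C ↦ ADD
    D ↦ DB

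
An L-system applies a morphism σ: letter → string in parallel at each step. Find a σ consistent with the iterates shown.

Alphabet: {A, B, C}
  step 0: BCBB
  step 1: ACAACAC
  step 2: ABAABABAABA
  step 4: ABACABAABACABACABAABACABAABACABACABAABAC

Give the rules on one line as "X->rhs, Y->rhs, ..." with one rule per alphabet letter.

  step 1 ⇒ step 2: ACAACAC ⇒ AB·A·AB·AB·A·AB·A
    A ↦ AB
    C ↦ A
  step 0 ⇒ step 1: BCBB ⇒ AC·A·AC·AC
    B ↦ AC

A->AB, B->AC, C->A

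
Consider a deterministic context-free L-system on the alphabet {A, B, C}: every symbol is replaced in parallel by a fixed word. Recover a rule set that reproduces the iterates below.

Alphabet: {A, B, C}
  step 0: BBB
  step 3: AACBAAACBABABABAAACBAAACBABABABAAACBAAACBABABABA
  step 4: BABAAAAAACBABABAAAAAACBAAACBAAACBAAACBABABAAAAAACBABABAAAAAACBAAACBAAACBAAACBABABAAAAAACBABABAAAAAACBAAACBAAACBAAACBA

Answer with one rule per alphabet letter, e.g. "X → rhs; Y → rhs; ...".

  step 3 ⇒ step 4: AACBAAACBABABABAAACBAAACBABABABAAACBAAACBABABABA ⇒ BA·BA·AAA·AAC·BA·BA·BA·AAA·AAC·BA·AAC·BA·AAC·BA·AAC·BA·BA·BA·AAA·AAC·BA·BA·BA·AAA·AAC·BA·AAC·BA·AAC·BA·AAC·BA·BA·BA·AAA·AAC·BA·BA·BA·AAA·AAC·BA·AAC·BA·AAC·BA·AAC·BA
    A ↦ BA
    B ↦ AAC
    C ↦ AAA

A->BA, B->AAC, C->AAA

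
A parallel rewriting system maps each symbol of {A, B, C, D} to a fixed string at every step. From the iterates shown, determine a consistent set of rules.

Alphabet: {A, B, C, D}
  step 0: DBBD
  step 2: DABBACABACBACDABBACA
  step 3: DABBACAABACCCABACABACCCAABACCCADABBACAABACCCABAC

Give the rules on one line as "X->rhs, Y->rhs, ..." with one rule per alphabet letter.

  step 2 ⇒ step 3: DABBACABACBACDABBACA ⇒ DAB·BAC·A·A·BAC·CCA·BAC·A·BAC·CCA·A·BAC·CCA·DAB·BAC·A·A·BAC·CCA·BAC
    A ↦ BAC
    B ↦ A
    C ↦ CCA
    D ↦ DAB

A->BAC, B->A, C->CCA, D->DAB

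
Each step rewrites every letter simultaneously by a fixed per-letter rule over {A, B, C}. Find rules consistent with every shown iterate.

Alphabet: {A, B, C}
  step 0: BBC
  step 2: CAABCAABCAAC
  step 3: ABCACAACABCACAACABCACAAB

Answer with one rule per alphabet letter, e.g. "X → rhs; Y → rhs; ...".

  step 2 ⇒ step 3: CAABCAABCAAC ⇒ AB·CA·CA·AC·AB·CA·CA·AC·AB·CA·CA·AB
    A ↦ CA
    B ↦ AC
    C ↦ AB

A->CA, B->AC, C->AB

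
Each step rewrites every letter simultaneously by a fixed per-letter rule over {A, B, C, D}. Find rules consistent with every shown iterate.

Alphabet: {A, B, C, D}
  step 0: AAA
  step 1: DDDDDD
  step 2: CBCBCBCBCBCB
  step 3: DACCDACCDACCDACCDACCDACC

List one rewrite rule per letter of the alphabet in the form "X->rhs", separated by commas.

  step 2 ⇒ step 3: CBCBCBCBCBCB ⇒ DA·CC·DA·CC·DA·CC·DA·CC·DA·CC·DA·CC
    B ↦ CC
    C ↦ DA
  step 0 ⇒ step 1: AAA ⇒ DD·DD·DD
    A ↦ DD
  step 1 ⇒ step 2: DDDDDD ⇒ CB·CB·CB·CB·CB·CB
    D ↦ CB

A->DD, B->CC, C->DA, D->CB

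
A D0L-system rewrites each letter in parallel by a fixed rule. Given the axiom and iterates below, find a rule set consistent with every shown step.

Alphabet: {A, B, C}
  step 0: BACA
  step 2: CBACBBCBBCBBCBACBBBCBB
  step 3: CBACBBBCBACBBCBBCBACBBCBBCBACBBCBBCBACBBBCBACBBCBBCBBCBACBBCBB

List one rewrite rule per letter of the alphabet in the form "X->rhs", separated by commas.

A->B, B->CBB, C->CBA

  step 2 ⇒ step 3: CBACBBCBBCBBCBACBBBCBB ⇒ CBA·CBB·B·CBA·CBB·CBB·CBA·CBB·CBB·CBA·CBB·CBB·CBA·CBB·B·CBA·CBB·CBB·CBB·CBA·CBB·CBB
    A ↦ B
    B ↦ CBB
    C ↦ CBA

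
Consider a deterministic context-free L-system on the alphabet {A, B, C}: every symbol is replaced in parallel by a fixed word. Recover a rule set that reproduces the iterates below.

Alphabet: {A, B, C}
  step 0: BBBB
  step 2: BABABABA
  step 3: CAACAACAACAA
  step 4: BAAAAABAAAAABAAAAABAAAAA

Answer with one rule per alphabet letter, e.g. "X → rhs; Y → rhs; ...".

  step 3 ⇒ step 4: CAACAACAACAA ⇒ BA·AA·AA·BA·AA·AA·BA·AA·AA·BA·AA·AA
    A ↦ AA
    C ↦ BA
  step 2 ⇒ step 3: BABABABA ⇒ C·AA·C·AA·C·AA·C·AA
    B ↦ C

A->AA, B->C, C->BA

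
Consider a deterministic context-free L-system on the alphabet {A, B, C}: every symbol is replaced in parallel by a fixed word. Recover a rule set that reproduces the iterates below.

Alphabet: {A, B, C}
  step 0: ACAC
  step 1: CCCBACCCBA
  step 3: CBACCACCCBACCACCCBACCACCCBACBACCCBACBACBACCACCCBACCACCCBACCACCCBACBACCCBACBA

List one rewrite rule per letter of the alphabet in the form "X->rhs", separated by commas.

  step 0 ⇒ step 1: ACAC ⇒ CC·CBA·CC·CBA
    A ↦ CC
    C ↦ CBA
    B ↦ CCA  (constrained at step 1)

A->CC, B->CCA, C->CBA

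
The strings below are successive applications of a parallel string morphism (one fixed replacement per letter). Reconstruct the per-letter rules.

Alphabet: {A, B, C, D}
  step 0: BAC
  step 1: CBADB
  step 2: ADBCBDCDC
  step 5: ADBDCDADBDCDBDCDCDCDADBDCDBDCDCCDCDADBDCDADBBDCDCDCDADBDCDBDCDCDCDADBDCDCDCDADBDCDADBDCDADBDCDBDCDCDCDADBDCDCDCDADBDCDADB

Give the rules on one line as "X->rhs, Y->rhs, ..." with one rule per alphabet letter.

  step 1 ⇒ step 2: CBADB ⇒ ADB·C·B·DCD·C
    A ↦ B
    B ↦ C
    C ↦ ADB
    D ↦ DCD

A->B, B->C, C->ADB, D->DCD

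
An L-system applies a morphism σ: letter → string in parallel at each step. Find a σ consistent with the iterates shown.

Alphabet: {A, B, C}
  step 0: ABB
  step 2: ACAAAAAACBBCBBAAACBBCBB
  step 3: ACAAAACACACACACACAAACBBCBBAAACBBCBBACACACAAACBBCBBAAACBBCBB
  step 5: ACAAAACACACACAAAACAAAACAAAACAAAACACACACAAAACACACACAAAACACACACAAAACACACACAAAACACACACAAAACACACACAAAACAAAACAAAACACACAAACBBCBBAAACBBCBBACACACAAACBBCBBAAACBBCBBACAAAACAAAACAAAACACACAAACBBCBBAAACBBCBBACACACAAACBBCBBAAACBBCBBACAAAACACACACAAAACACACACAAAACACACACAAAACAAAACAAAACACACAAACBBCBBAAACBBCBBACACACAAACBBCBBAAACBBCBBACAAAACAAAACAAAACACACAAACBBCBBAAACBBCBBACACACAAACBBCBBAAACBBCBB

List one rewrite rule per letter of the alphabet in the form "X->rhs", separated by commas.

  step 2 ⇒ step 3: ACAAAAAACBBCBBAAACBBCBB ⇒ AC·AAA·AC·AC·AC·AC·AC·AC·AAA·CBB·CBB·AAA·CBB·CBB·AC·AC·AC·AAA·CBB·CBB·AAA·CBB·CBB
    A ↦ AC
    B ↦ CBB
    C ↦ AAA

A->AC, B->CBB, C->AAA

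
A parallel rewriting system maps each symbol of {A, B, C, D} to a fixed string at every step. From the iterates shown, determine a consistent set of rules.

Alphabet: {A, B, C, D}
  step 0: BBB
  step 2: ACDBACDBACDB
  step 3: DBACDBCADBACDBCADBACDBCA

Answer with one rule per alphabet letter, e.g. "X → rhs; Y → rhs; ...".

  step 2 ⇒ step 3: ACDBACDBACDB ⇒ DB·AC·DB·CA·DB·AC·DB·CA·DB·AC·DB·CA
    A ↦ DB
    B ↦ CA
    C ↦ AC
    D ↦ DB

A->DB, B->CA, C->AC, D->DB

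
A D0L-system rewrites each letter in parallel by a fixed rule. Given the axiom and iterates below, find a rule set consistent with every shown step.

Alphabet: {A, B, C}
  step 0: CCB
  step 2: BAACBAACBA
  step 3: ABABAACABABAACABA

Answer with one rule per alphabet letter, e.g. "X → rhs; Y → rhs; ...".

A->BA, B->A, C->AC

  step 2 ⇒ step 3: BAACBAACBA ⇒ A·BA·BA·AC·A·BA·BA·AC·A·BA
    A ↦ BA
    B ↦ A
    C ↦ AC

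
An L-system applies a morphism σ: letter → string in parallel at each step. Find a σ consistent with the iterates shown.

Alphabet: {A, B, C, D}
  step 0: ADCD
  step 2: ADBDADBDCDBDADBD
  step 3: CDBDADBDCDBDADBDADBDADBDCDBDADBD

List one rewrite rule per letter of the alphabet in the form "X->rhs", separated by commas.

A->C, B->A, C->A, D->DBD

  step 2 ⇒ step 3: ADBDADBDCDBDADBD ⇒ C·DBD·A·DBD·C·DBD·A·DBD·A·DBD·A·DBD·C·DBD·A·DBD
    A ↦ C
    B ↦ A
    C ↦ A
    D ↦ DBD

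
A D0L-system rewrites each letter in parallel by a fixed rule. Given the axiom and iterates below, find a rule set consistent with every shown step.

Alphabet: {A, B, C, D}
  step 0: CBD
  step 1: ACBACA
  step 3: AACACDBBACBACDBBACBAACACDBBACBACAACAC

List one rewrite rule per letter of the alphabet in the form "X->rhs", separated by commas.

A->DBB, B->AC, C->ACB, D->A

  step 0 ⇒ step 1: CBD ⇒ ACB·AC·A
    B ↦ AC
    C ↦ ACB
    D ↦ A
    A ↦ DBB  (constrained at step 1)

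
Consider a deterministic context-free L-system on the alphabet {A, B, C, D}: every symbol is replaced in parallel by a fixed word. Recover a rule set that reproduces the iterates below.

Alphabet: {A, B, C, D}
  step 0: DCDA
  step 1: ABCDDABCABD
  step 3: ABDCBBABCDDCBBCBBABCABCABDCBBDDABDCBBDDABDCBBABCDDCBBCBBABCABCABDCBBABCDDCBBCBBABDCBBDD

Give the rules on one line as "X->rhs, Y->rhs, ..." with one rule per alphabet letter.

A->ABD, B->CBB, C->DD, D->ABC

  step 0 ⇒ step 1: DCDA ⇒ ABC·DD·ABC·ABD
    A ↦ ABD
    C ↦ DD
    D ↦ ABC
    B ↦ CBB  (constrained at step 1)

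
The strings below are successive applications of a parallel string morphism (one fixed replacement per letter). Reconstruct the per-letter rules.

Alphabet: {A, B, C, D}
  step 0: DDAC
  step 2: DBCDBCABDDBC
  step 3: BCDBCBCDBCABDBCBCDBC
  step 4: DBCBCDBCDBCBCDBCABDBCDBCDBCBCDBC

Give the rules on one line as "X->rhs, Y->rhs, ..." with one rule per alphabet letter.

  step 3 ⇒ step 4: BCDBCBCDBCABDBCBCDBC ⇒ D·BC·BC·D·BC·D·BC·BC·D·BC·AB·D·BC·D·BC·D·BC·BC·D·BC
    A ↦ AB
    B ↦ D
    C ↦ BC
    D ↦ BC

A->AB, B->D, C->BC, D->BC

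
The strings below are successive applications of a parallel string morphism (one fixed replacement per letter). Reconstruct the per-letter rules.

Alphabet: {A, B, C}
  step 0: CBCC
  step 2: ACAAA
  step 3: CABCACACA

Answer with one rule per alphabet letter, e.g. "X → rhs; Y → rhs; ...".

  step 2 ⇒ step 3: ACAAA ⇒ CA·B·CA·CA·CA
    A ↦ CA
    C ↦ B
    B ↦ A  (constrained at step 0)

A->CA, B->A, C->B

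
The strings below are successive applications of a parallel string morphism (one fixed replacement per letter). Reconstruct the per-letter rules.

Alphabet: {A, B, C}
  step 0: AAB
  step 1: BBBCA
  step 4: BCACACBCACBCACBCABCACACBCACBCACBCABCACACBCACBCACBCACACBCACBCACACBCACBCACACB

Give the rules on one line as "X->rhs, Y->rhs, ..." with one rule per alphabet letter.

  step 0 ⇒ step 1: AAB ⇒ B·B·BCA
    A ↦ B
    B ↦ BCA
    C ↦ CAC  (constrained at step 1)

A->B, B->BCA, C->CAC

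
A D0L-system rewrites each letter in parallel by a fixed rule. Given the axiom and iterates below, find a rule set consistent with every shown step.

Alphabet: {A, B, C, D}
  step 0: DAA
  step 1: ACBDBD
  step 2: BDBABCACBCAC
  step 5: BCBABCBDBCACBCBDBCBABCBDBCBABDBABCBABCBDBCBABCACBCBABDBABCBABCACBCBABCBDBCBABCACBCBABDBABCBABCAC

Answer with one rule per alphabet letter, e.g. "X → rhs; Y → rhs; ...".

  step 1 ⇒ step 2: ACBDBD ⇒ BD·BA·BC·AC·BC·AC
    A ↦ BD
    B ↦ BC
    C ↦ BA
    D ↦ AC

A->BD, B->BC, C->BA, D->AC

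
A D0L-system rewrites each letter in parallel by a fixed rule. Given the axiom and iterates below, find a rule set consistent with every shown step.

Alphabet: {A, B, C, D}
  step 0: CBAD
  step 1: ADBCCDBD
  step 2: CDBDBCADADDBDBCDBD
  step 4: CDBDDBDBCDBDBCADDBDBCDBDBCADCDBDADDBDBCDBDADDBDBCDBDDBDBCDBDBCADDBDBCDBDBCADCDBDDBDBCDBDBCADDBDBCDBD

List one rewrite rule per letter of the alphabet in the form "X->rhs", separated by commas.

  step 1 ⇒ step 2: ADBCCDBD ⇒ C·DBD·BC·AD·AD·DBD·BC·DBD
    A ↦ C
    B ↦ BC
    C ↦ AD
    D ↦ DBD

A->C, B->BC, C->AD, D->DBD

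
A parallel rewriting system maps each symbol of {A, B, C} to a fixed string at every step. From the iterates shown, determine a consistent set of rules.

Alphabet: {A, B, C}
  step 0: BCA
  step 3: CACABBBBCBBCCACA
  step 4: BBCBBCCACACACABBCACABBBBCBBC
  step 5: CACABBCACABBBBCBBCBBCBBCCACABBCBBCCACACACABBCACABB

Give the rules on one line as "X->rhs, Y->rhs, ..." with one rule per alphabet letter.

A->C, B->CA, C->BB

  step 4 ⇒ step 5: BBCBBCCACACACABBCACABBBBCBBC ⇒ CA·CA·BB·CA·CA·BB·BB·C·BB·C·BB·C·BB·C·CA·CA·BB·C·BB·C·CA·CA·CA·CA·BB·CA·CA·BB
    A ↦ C
    B ↦ CA
    C ↦ BB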